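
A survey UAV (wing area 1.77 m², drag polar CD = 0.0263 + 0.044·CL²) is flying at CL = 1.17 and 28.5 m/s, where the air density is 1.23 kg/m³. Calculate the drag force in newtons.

D = 76.5 N

CD = 0.0263 + 0.044 × 1.17² = 0.08653
D = ½ρv²S·CD = ½ × 1.23 × 28.5² × 1.77 × 0.08653 = 76.5 N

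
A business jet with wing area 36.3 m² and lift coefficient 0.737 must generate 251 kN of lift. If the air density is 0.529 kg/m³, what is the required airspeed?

v = 188 m/s

L = ½ρv²S·CL ⇒ v = √(2L/(ρ·S·CL))
v = √(2 × 2.51×10^5 / (0.529 × 36.3 × 0.737)) = √35470 = 188 m/s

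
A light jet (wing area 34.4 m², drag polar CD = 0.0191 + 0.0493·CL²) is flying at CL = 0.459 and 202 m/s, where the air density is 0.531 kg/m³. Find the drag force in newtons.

D = 11000 N

CD = 0.0191 + 0.0493 × 0.459² = 0.02949
D = ½ρv²S·CD = ½ × 0.531 × 202² × 34.4 × 0.02949 = 11000 N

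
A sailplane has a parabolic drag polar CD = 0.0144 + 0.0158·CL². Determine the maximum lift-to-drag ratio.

(L/D)max = 33.1

For CD = CD0 + K·CL², (L/D)max occurs at CL* = √(CD0/K) and equals 1/(2√(K·CD0)).
(L/D)max = 1/(2√(0.0158 × 0.0144)) = 1/(2 × 0.01508) = 33.1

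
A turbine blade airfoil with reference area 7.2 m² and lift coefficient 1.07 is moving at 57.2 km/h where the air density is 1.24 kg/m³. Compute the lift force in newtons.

Convert speed: v = 57.2 km/h ÷ 3.6 = 15.89 m/s.
Dynamic pressure q = ½ρv² = ½ × 1.24 × 15.89² = 156.5 Pa.
L = q·S·CL = 156.5 × 7.2 × 1.07 = 1210 N

L = 1210 N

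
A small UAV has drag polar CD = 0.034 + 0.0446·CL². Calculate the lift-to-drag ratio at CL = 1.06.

L/D = 12.6

CD = 0.034 + 0.0446 × 1.06² = 0.08411
L/D = CL/CD = 1.06 / 0.08411 = 12.6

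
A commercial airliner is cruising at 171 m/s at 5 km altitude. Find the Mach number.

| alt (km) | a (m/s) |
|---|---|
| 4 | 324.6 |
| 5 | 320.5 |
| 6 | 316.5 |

M = 0.534

At 5 km, from the table: a = 320.5 m/s.
M = v/a = 171 / 320.5 = 0.534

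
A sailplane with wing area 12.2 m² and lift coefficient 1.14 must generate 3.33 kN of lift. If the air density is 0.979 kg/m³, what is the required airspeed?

v = 22.1 m/s

L = ½ρv²S·CL ⇒ v = √(2L/(ρ·S·CL))
v = √(2 × 3330 / (0.979 × 12.2 × 1.14)) = √489.1 = 22.1 m/s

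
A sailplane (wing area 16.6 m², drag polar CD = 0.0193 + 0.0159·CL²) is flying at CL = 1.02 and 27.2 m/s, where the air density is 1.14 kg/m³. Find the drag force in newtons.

D = 251 N

CD = 0.0193 + 0.0159 × 1.02² = 0.03584
D = ½ρv²S·CD = ½ × 1.14 × 27.2² × 16.6 × 0.03584 = 251 N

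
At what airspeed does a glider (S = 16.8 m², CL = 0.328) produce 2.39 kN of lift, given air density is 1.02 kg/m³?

L = ½ρv²S·CL ⇒ v = √(2L/(ρ·S·CL))
v = √(2 × 2390 / (1.02 × 16.8 × 0.328)) = √850.4 = 29.2 m/s

v = 29.2 m/s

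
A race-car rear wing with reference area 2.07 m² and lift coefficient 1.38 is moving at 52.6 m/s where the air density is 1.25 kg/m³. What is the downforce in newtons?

L = ½ρv²S·CL = ½ × 1.25 × 52.6² × 2.07 × 1.38 = 4940 N

L = 4940 N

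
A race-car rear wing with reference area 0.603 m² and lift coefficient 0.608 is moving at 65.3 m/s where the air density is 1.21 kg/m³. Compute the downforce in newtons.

L = 946 N

Dynamic pressure q = ½ρv² = ½ × 1.21 × 65.3² = 2580 Pa.
L = q·S·CL = 2580 × 0.603 × 0.608 = 946 N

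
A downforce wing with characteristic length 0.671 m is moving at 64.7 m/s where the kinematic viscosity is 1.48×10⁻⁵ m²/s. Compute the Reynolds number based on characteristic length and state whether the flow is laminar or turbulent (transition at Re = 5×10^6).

Re = v·c/ν = 64.7 × 0.671 / (1.48×10⁻⁵) = 2.93×10^6
Since 2.93×10^6 < 5×10^6, the flow is laminar.

Re = 2.93×10^6 (laminar)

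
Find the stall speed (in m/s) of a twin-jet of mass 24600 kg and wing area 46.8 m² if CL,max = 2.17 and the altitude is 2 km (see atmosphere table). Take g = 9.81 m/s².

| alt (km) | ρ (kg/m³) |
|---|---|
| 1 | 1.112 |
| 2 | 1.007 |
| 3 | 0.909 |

V_stall = 68.7 m/s

At 2 km, from the table: ρ = 1.007 kg/m³.
Weight W = mg = 24600 × 9.81 = 2.413×10^5 N.
V_stall = √(2W/(ρ·S·CL,max)) = √(2 × 2.413×10^5 / (1.007 × 46.8 × 2.17))
V_stall = √4720 = 68.7 m/s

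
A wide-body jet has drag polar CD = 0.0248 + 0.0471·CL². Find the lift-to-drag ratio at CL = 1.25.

CD = 0.0248 + 0.0471 × 1.25² = 0.09839
L/D = CL/CD = 1.25 / 0.09839 = 12.7

L/D = 12.7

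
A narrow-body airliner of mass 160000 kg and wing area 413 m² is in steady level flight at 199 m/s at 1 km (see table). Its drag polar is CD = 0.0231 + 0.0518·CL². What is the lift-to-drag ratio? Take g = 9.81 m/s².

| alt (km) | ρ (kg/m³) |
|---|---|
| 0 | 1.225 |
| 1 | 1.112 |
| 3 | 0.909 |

At 1 km, from the table: ρ = 1.112 kg/m³.
Level flight ⇒ L = W = m·g = 160000 × 9.81 = 1.5696×10^6 N.
Dynamic pressure q = 0.5 × 1.112 × 199² = 22020 Pa.
Required CL = L/(qS) = 1.5696×10^6/(22020·413) = 0.1726.
CD = 0.0231 + 0.0518 × 0.1726² = 0.02464.
L/D = CL/CD = 0.1726 / 0.02464 = 7

L/D = 7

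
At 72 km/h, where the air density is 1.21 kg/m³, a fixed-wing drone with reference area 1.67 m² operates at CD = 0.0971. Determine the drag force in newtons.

D = 39.2 N

Convert speed: v = 72 km/h ÷ 3.6 = 20 m/s.
Dynamic pressure q = ½ρv² = ½ × 1.21 × 20² = 242 Pa.
D = q·S·CD = 242 × 1.67 × 0.0971 = 39.2 N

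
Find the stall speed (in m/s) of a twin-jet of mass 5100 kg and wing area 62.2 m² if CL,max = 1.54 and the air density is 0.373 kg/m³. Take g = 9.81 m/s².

At stall, lift equals weight: L = W = m·g = 5100 × 9.81 = 50030 N.
From L = ½ρV²S·CL,max = W: V_stall = √(2W/(ρSCL,max)) = √(2·50030/(0.373·62.2·1.54))
V_stall = √2801 = 52.9 m/s

V_stall = 52.9 m/s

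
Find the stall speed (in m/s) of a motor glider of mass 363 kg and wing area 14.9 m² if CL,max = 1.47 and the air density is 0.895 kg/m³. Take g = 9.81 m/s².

Stall occurs when L = W at CL,max. W = mg = 363 × 9.81 = 3561 N.
From L = ½ρV²S·CL,max = W: V_stall = √(2W/(ρSCL,max)) = √(2·3561/(0.895·14.9·1.47))
V_stall = √363.3 = 19.1 m/s

V_stall = 19.1 m/s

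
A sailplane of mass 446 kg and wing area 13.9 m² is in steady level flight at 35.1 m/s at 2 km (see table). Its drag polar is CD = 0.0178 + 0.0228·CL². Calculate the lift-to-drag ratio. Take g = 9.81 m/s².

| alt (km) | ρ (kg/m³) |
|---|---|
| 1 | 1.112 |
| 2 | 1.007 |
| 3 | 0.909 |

L/D = 21.4

At 2 km, from the table: ρ = 1.007 kg/m³.
In steady level flight, lift balances weight: W = mg = 446 × 9.81 = 4375.3 N.
Dynamic pressure q = 0.5 × 1.007 × 35.1² = 620.3 Pa.
CL = 2W/(ρv²S) = 2×4375.3/(1.007×35.1²×13.9) = 0.5074.
CD = 0.0178 + 0.0228 × 0.5074² = 0.02367.
L/D = CL/CD = 0.5074 / 0.02367 = 21.4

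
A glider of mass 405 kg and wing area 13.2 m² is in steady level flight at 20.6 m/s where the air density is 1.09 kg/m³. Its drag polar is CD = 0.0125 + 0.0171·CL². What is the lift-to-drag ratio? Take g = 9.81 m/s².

In steady level flight, lift balances weight: W = mg = 405 × 9.81 = 3973.1 N.
Dynamic pressure q = 0.5 × 1.09 × 20.6² = 231.3 Pa.
Required CL = L/(qS) = 3973.1/(231.3·13.2) = 1.301.
CD = 0.0125 + 0.0171 × 1.301² = 0.04146.
L/D = CL/CD = 1.301 / 0.04146 = 31.4

L/D = 31.4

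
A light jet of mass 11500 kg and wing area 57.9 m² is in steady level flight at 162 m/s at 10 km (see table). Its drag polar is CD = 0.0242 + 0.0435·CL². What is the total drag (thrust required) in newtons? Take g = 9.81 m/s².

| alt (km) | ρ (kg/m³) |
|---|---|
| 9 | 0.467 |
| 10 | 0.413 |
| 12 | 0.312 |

At 10 km, from the table: ρ = 0.413 kg/m³.
In steady level flight, lift balances weight: W = mg = 11500 × 9.81 = 1.1282×10^5 N.
Dynamic pressure q = 0.5 × 0.413 × 162² = 5419 Pa.
CL = 2W/(ρv²S) = 2×1.1282×10^5/(0.413×162²×57.9) = 0.3595.
CD = 0.0242 + 0.0435 × 0.3595² = 0.02982.
D = q·S·CD = 5419 × 57.9 × 0.02982 = 9358 N

D = 9360 N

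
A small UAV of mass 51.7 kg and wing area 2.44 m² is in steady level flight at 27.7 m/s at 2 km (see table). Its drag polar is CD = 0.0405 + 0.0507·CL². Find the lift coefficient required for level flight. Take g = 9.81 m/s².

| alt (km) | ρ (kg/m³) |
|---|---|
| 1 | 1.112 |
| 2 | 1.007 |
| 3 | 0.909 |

At 2 km, from the table: ρ = 1.007 kg/m³.
Level flight ⇒ L = W = m·g = 51.7 × 9.81 = 507.18 N.
q = ½ρv² = ½ × 1.007 × 27.7² = 386.3 Pa.
Required CL = L/(qS) = 507.18/(386.3·2.44) = 0.538.

CL = 0.538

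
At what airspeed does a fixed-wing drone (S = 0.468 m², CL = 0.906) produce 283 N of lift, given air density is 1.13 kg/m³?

v = 34.4 m/s

L = ½ρv²S·CL ⇒ v = √(2L/(ρ·S·CL))
v = √(2 × 283 / (1.13 × 0.468 × 0.906)) = √1181 = 34.4 m/s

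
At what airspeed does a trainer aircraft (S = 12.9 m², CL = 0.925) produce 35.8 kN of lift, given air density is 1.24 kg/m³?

L = ½ρv²S·CL ⇒ v = √(2L/(ρ·S·CL))
v = √(2 × 35800 / (1.24 × 12.9 × 0.925)) = √4839 = 69.6 m/s

v = 69.6 m/s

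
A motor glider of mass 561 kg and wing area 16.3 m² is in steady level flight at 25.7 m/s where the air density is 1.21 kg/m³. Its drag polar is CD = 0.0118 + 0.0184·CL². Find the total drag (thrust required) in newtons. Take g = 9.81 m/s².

D = 162 N

Level flight ⇒ L = W = m·g = 561 × 9.81 = 5503.4 N.
Dynamic pressure q = 0.5 × 1.21 × 25.7² = 399.6 Pa.
CL = W/(q·S) = 5503.4 / (399.6 × 16.3) = 0.8449.
CD = 0.0118 + 0.0184 × 0.8449² = 0.02494.
D = q·S·CD = 399.6 × 16.3 × 0.02494 = 162.4 N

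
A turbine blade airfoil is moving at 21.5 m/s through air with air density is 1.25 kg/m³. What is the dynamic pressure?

q = ½ρv² = ½ × 1.25 × 21.5² = 289 Pa

q = 289 Pa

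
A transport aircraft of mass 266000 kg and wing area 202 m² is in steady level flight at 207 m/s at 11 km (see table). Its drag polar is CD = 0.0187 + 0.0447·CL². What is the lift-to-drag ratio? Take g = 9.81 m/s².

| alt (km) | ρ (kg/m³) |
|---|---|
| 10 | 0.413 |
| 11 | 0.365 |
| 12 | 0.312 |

L/D = 11.7

At 11 km, from the table: ρ = 0.365 kg/m³.
Weight W = mg = 266000 × 9.81 = 2.6095×10^6 N; in level flight L = W.
q = ½ρv² = ½ × 0.365 × 207² = 7820 Pa.
CL = W/(q·S) = 2.6095×10^6 / (7820 × 202) = 1.652.
CD = 0.0187 + 0.0447 × 1.652² = 0.1407.
L/D = CL/CD = 1.652 / 0.1407 = 11.7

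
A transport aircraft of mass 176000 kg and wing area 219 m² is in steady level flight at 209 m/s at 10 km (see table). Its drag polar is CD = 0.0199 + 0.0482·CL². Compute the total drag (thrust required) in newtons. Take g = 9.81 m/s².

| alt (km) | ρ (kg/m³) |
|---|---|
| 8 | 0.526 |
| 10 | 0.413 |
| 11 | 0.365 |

At 10 km, from the table: ρ = 0.413 kg/m³.
Weight W = mg = 176000 × 9.81 = 1.7266×10^6 N; in level flight L = W.
q = ½ρv² = ½ × 0.413 × 209² = 9020 Pa.
Required CL = L/(qS) = 1.7266×10^6/(9020·219) = 0.874.
CD = 0.0199 + 0.0482 × 0.874² = 0.05672.
D = q·S·CD = 9020 × 219 × 0.05672 = 1.12×10^5 N

D = 1.12×10^5 N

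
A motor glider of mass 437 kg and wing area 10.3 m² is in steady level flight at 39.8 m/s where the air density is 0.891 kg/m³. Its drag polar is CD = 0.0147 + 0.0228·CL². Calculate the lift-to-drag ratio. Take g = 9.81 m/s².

Weight W = mg = 437 × 9.81 = 4287 N; in level flight L = W.
Dynamic pressure q = 0.5 × 0.891 × 39.8² = 705.7 Pa.
CL = W/(q·S) = 4287 / (705.7 × 10.3) = 0.5898.
CD = 0.0147 + 0.0228 × 0.5898² = 0.02263.
L/D = CL/CD = 0.5898 / 0.02263 = 26.1

L/D = 26.1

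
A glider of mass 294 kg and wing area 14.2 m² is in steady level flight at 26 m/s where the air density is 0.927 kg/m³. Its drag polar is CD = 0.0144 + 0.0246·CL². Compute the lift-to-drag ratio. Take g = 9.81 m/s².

Level flight ⇒ L = W = m·g = 294 × 9.81 = 2884.1 N.
Dynamic pressure q = 0.5 × 0.927 × 26² = 313.3 Pa.
CL = 2W/(ρv²S) = 2×2884.1/(0.927×26²×14.2) = 0.6482.
CD = 0.0144 + 0.0246 × 0.6482² = 0.02474.
L/D = CL/CD = 0.6482 / 0.02474 = 26.2

L/D = 26.2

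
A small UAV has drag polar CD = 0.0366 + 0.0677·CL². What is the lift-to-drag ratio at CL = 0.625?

CD = 0.0366 + 0.0677 × 0.625² = 0.06305
L/D = CL/CD = 0.625 / 0.06305 = 9.91

L/D = 9.91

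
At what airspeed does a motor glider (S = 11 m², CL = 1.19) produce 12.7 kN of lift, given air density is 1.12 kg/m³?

L = ½ρv²S·CL ⇒ v = √(2L/(ρ·S·CL))
v = √(2 × 12700 / (1.12 × 11 × 1.19)) = √1733 = 41.6 m/s

v = 41.6 m/s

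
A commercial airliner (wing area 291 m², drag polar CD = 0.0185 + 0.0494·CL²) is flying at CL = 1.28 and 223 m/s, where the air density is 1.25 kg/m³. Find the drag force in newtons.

D = 8.99×10^5 N

CD = 0.0185 + 0.0494 × 1.28² = 0.09944
D = ½ρv²S·CD = ½ × 1.25 × 223² × 291 × 0.09944 = 8.99×10^5 N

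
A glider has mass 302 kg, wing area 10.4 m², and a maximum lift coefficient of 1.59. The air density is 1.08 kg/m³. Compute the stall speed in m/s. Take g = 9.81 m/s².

V_stall = 18.2 m/s

At stall, lift equals weight: L = W = m·g = 302 × 9.81 = 2963 N.
V_stall = √(2W/(ρ·S·CL,max)) = √(2 × 2963 / (1.08 × 10.4 × 1.59))
V_stall = √331.8 = 18.2 m/s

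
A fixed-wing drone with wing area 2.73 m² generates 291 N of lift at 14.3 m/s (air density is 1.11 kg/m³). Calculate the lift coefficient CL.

CL = 0.939

From L = ½ρv²S·CL, rearranging gives CL = 2L/(ρv²S).
CL = 2 × 291 / (1.11 × 14.3² × 2.73) = 0.939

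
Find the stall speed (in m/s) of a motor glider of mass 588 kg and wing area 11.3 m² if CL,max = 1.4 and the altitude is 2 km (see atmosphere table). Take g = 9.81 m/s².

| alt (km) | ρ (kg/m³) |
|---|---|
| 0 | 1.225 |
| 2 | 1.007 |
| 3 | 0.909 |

At 2 km, from the table: ρ = 1.007 kg/m³.
Stall occurs when L = W at CL,max. W = mg = 588 × 9.81 = 5768 N.
V_stall = √(2W/(ρ·S·CL,max)) = √(2 × 5768 / (1.007 × 11.3 × 1.4))
V_stall = √724.2 = 26.9 m/s

V_stall = 26.9 m/s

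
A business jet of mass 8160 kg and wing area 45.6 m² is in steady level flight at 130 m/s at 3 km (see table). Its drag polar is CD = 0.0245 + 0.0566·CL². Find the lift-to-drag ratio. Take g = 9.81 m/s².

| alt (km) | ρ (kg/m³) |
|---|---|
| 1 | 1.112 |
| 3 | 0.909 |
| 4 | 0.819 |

L/D = 8.32

At 3 km, from the table: ρ = 0.909 kg/m³.
Weight W = mg = 8160 × 9.81 = 80050 N; in level flight L = W.
Dynamic pressure q = 0.5 × 0.909 × 130² = 7681 Pa.
Required CL = L/(qS) = 80050/(7681·45.6) = 0.2285.
CD = 0.0245 + 0.0566 × 0.2285² = 0.02746.
L/D = CL/CD = 0.2285 / 0.02746 = 8.32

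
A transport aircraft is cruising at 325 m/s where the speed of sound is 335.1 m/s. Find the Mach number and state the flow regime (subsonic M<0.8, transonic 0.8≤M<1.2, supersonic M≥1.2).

M = v/a = 325 / 335.1 = 0.97
M = 0.97 → transonic.

M = 0.97 (transonic)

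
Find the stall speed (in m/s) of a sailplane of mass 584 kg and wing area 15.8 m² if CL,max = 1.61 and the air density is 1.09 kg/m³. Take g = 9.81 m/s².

Stall occurs when L = W at CL,max. W = mg = 584 × 9.81 = 5729 N.
From L = ½ρV²S·CL,max = W: V_stall = √(2W/(ρSCL,max)) = √(2·5729/(1.09·15.8·1.61))
V_stall = √413.2 = 20.3 m/s

V_stall = 20.3 m/s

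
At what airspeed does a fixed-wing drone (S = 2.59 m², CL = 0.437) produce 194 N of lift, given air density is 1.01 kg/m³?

v = 18.4 m/s

L = ½ρv²S·CL ⇒ v = √(2L/(ρ·S·CL))
v = √(2 × 194 / (1.01 × 2.59 × 0.437)) = √339.4 = 18.4 m/s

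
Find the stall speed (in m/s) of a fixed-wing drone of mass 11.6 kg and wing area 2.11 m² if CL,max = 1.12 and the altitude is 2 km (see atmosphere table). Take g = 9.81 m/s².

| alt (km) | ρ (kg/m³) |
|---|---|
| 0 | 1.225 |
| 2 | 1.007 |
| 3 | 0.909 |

V_stall = 9.78 m/s

At 2 km, from the table: ρ = 1.007 kg/m³.
Weight W = mg = 11.6 × 9.81 = 113.8 N.
From L = ½ρV²S·CL,max = W: V_stall = √(2W/(ρSCL,max)) = √(2·113.8/(1.007·2.11·1.12))
V_stall = √95.64 = 9.78 m/s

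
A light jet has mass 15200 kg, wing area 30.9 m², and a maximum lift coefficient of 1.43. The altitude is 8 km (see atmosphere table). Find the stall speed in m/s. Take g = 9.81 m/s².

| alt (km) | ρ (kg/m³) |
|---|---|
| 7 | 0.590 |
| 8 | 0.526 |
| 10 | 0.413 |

At 8 km, from the table: ρ = 0.526 kg/m³.
At stall, lift equals weight: L = W = m·g = 15200 × 9.81 = 1.491×10^5 N.
V_stall = √(2W/(ρ·S·CL,max)) = √(2 × 1.491×10^5 / (0.526 × 30.9 × 1.43))
V_stall = √12830 = 113 m/s

V_stall = 113 m/s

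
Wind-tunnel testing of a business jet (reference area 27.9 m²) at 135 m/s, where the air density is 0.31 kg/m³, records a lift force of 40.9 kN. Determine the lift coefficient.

CL = 0.519

From L = ½ρv²S·CL, rearranging gives CL = 2L/(ρv²S).
CL = 2 × 40900 / (0.31 × 135² × 27.9) = 0.519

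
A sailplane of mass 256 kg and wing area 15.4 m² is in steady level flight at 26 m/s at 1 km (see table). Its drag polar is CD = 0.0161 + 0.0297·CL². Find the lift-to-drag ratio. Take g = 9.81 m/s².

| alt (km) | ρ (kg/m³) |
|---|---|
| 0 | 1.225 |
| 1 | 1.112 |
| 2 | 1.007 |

L/D = 20

At 1 km, from the table: ρ = 1.112 kg/m³.
Weight W = mg = 256 × 9.81 = 2511.4 N; in level flight L = W.
q = ½ρv² = ½ × 1.112 × 26² = 375.9 Pa.
CL = W/(q·S) = 2511.4 / (375.9 × 15.4) = 0.4339.
CD = 0.0161 + 0.0297 × 0.4339² = 0.02169.
L/D = CL/CD = 0.4339 / 0.02169 = 20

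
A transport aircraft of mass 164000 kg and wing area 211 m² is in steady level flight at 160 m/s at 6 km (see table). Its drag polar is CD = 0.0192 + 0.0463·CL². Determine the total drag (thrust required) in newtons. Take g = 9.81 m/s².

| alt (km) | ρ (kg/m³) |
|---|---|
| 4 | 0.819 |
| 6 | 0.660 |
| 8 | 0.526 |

D = 1.01×10^5 N

At 6 km, from the table: ρ = 0.660 kg/m³.
In steady level flight, lift balances weight: W = mg = 164000 × 9.81 = 1.6088×10^6 N.
q = ½ρv² = ½ × 0.66 × 160² = 8448 Pa.
CL = 2W/(ρv²S) = 2×1.6088×10^6/(0.66×160²×211) = 0.9026.
CD = 0.0192 + 0.0463 × 0.9026² = 0.05692.
D = q·S·CD = 8448 × 211 × 0.05692 = 1.015×10^5 N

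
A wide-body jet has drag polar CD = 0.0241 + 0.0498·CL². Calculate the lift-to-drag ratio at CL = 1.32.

CD = 0.0241 + 0.0498 × 1.32² = 0.1109
L/D = CL/CD = 1.32 / 0.1109 = 11.9

L/D = 11.9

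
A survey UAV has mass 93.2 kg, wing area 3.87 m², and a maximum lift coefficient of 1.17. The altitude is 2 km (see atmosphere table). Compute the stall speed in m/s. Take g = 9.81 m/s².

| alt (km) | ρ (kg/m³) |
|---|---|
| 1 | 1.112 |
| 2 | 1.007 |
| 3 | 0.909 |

At 2 km, from the table: ρ = 1.007 kg/m³.
At stall, lift equals weight: L = W = m·g = 93.2 × 9.81 = 914.3 N.
V_stall = √(2W/(ρ·S·CL,max)) = √(2 × 914.3 / (1.007 × 3.87 × 1.17))
V_stall = √401 = 20 m/s

V_stall = 20 m/s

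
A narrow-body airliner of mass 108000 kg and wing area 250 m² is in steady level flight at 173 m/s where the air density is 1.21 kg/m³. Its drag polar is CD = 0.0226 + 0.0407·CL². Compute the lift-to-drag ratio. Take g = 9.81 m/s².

Weight W = mg = 108000 × 9.81 = 1.0595×10^6 N; in level flight L = W.
Dynamic pressure q = 0.5 × 1.21 × 173² = 18110 Pa.
Required CL = L/(qS) = 1.0595×10^6/(18110·250) = 0.234.
CD = 0.0226 + 0.0407 × 0.234² = 0.02483.
L/D = CL/CD = 0.234 / 0.02483 = 9.43

L/D = 9.43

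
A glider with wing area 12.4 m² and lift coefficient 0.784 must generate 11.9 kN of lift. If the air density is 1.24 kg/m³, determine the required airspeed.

v = 44.4 m/s

L = ½ρv²S·CL ⇒ v = √(2L/(ρ·S·CL))
v = √(2 × 11900 / (1.24 × 12.4 × 0.784)) = √1974 = 44.4 m/s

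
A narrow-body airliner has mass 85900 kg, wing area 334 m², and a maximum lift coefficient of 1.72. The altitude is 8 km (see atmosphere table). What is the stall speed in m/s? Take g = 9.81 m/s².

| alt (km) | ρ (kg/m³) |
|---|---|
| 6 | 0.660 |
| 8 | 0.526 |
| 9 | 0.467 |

At 8 km, from the table: ρ = 0.526 kg/m³.
At stall, lift equals weight: L = W = m·g = 85900 × 9.81 = 8.427×10^5 N.
From L = ½ρV²S·CL,max = W: V_stall = √(2W/(ρSCL,max)) = √(2·8.427×10^5/(0.526·334·1.72))
V_stall = √5577 = 74.7 m/s

V_stall = 74.7 m/s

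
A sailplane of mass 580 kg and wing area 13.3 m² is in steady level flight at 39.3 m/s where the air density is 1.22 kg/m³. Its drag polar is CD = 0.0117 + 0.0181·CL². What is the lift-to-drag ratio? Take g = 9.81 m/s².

In steady level flight, lift balances weight: W = mg = 580 × 9.81 = 5689.8 N.
q = ½ρv² = ½ × 1.22 × 39.3² = 942.1 Pa.
Required CL = L/(qS) = 5689.8/(942.1·13.3) = 0.4541.
CD = 0.0117 + 0.0181 × 0.4541² = 0.01543.
L/D = CL/CD = 0.4541 / 0.01543 = 29.4

L/D = 29.4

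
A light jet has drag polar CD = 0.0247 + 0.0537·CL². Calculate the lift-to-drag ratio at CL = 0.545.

CD = 0.0247 + 0.0537 × 0.545² = 0.04065
L/D = CL/CD = 0.545 / 0.04065 = 13.4

L/D = 13.4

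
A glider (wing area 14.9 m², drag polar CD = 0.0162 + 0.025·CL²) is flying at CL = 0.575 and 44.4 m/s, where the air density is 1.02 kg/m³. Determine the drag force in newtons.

D = 367 N

CD = 0.0162 + 0.025 × 0.575² = 0.02447
D = ½ρv²S·CD = ½ × 1.02 × 44.4² × 14.9 × 0.02447 = 367 N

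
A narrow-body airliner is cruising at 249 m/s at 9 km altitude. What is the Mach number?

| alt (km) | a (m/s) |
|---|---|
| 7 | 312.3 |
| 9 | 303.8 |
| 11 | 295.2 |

At 9 km, from the table: a = 303.8 m/s.
M = v/a = 249 / 303.8 = 0.82

M = 0.82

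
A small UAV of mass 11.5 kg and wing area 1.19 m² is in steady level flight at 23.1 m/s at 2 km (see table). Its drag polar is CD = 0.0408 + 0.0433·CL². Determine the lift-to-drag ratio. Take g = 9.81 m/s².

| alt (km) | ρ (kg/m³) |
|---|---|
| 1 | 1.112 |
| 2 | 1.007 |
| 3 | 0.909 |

At 2 km, from the table: ρ = 1.007 kg/m³.
Weight W = mg = 11.5 × 9.81 = 112.82 N; in level flight L = W.
Dynamic pressure q = 0.5 × 1.007 × 23.1² = 268.7 Pa.
Required CL = L/(qS) = 112.82/(268.7·1.19) = 0.3529.
CD = 0.0408 + 0.0433 × 0.3529² = 0.04619.
L/D = CL/CD = 0.3529 / 0.04619 = 7.64

L/D = 7.64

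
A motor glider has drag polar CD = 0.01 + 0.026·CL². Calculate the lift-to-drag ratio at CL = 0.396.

CD = 0.01 + 0.026 × 0.396² = 0.01408
L/D = CL/CD = 0.396 / 0.01408 = 28.1

L/D = 28.1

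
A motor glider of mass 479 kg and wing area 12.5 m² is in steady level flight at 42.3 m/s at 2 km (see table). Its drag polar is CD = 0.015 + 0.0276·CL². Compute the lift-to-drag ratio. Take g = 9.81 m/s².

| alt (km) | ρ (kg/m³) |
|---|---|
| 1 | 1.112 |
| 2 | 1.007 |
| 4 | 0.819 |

L/D = 21.1

At 2 km, from the table: ρ = 1.007 kg/m³.
Level flight ⇒ L = W = m·g = 479 × 9.81 = 4699 N.
Dynamic pressure q = 0.5 × 1.007 × 42.3² = 900.9 Pa.
CL = 2W/(ρv²S) = 2×4699/(1.007×42.3²×12.5) = 0.4173.
CD = 0.015 + 0.0276 × 0.4173² = 0.01981.
L/D = CL/CD = 0.4173 / 0.01981 = 21.1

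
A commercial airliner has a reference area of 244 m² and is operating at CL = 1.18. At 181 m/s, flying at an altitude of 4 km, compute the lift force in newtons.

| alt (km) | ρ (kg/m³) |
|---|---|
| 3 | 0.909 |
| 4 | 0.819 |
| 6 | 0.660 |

At 4 km, from the table: ρ = 0.819 kg/m³.
Dynamic pressure q = ½ρv² = ½ × 0.819 × 181² = 13420 Pa.
L = q·S·CL = 13420 × 244 × 1.18 = 3.86×10^6 N ≈ 3860 kN

L = 3.86×10^6 N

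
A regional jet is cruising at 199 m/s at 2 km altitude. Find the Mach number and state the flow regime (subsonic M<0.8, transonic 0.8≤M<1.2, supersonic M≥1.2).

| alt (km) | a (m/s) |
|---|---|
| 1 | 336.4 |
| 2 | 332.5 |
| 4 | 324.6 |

At 2 km, from the table: a = 332.5 m/s.
M = v/a = 199 / 332.5 = 0.598
M = 0.598 → subsonic.

M = 0.598 (subsonic)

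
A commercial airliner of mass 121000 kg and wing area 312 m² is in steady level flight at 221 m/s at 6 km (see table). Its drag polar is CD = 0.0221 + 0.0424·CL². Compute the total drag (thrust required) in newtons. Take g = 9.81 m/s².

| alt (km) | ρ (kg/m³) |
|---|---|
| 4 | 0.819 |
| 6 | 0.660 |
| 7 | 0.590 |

At 6 km, from the table: ρ = 0.660 kg/m³.
In steady level flight, lift balances weight: W = mg = 121000 × 9.81 = 1.187×10^6 N.
Dynamic pressure q = 0.5 × 0.66 × 221² = 16120 Pa.
CL = 2W/(ρv²S) = 2×1.187×10^6/(0.66×221²×312) = 0.236.
CD = 0.0221 + 0.0424 × 0.236² = 0.02446.
D = q·S·CD = 16120 × 312 × 0.02446 = 1.23×10^5 N

D = 1.23×10^5 N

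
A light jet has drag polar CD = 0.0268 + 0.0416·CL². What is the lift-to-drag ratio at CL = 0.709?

CD = 0.0268 + 0.0416 × 0.709² = 0.04771
L/D = CL/CD = 0.709 / 0.04771 = 14.9

L/D = 14.9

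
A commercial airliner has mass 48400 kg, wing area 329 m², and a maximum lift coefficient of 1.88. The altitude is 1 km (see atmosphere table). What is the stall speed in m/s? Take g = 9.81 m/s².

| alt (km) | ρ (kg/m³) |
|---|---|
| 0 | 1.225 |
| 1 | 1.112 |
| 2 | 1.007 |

V_stall = 37.2 m/s

At 1 km, from the table: ρ = 1.112 kg/m³.
Stall occurs when L = W at CL,max. W = mg = 48400 × 9.81 = 4.748×10^5 N.
From L = ½ρV²S·CL,max = W: V_stall = √(2W/(ρSCL,max)) = √(2·4.748×10^5/(1.112·329·1.88))
V_stall = √1381 = 37.2 m/s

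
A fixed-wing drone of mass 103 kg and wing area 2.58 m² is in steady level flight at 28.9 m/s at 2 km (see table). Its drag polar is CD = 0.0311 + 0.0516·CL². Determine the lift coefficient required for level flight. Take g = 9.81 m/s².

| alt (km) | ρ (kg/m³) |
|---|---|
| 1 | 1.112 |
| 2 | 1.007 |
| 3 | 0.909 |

At 2 km, from the table: ρ = 1.007 kg/m³.
Level flight ⇒ L = W = m·g = 103 × 9.81 = 1010.4 N.
Dynamic pressure q = 0.5 × 1.007 × 28.9² = 420.5 Pa.
Required CL = L/(qS) = 1010.4/(420.5·2.58) = 0.9313.

CL = 0.931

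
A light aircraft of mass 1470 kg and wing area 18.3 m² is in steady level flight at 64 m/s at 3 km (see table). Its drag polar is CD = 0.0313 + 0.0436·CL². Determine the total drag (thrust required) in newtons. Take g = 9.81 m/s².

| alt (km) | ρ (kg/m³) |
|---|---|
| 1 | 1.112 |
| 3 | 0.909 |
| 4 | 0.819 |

At 3 km, from the table: ρ = 0.909 kg/m³.
Weight W = mg = 1470 × 9.81 = 14421 N; in level flight L = W.
Dynamic pressure q = 0.5 × 0.909 × 64² = 1862 Pa.
Required CL = L/(qS) = 14421/(1862·18.3) = 0.4233.
CD = 0.0313 + 0.0436 × 0.4233² = 0.03911.
D = q·S·CD = 1862 × 18.3 × 0.03911 = 1332 N

D = 1330 N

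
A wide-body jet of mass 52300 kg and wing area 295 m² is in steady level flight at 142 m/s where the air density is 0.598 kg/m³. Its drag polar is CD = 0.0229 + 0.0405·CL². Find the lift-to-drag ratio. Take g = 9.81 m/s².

Weight W = mg = 52300 × 9.81 = 5.1306×10^5 N; in level flight L = W.
Dynamic pressure q = 0.5 × 0.598 × 142² = 6029 Pa.
CL = 2W/(ρv²S) = 2×5.1306×10^5/(0.598×142²×295) = 0.2885.
CD = 0.0229 + 0.0405 × 0.2885² = 0.02627.
L/D = CL/CD = 0.2885 / 0.02627 = 11

L/D = 11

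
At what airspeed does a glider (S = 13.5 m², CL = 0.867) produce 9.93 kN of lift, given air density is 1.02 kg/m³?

L = ½ρv²S·CL ⇒ v = √(2L/(ρ·S·CL))
v = √(2 × 9930 / (1.02 × 13.5 × 0.867)) = √1664 = 40.8 m/s

v = 40.8 m/s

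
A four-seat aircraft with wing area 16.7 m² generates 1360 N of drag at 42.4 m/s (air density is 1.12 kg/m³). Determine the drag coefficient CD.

CD = 0.0809

From D = ½ρv²S·CD, rearranging gives CD = 2D/(ρv²S).
CD = 2 × 1360 / (1.12 × 42.4² × 16.7) = 0.0809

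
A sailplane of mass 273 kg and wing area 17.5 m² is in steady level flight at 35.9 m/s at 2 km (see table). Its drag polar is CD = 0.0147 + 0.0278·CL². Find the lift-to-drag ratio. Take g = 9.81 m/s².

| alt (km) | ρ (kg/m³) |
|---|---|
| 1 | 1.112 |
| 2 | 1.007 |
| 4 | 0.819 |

L/D = 14.5

At 2 km, from the table: ρ = 1.007 kg/m³.
Level flight ⇒ L = W = m·g = 273 × 9.81 = 2678.1 N.
q = ½ρv² = ½ × 1.007 × 35.9² = 648.9 Pa.
CL = W/(q·S) = 2678.1 / (648.9 × 17.5) = 0.2358.
CD = 0.0147 + 0.0278 × 0.2358² = 0.01625.
L/D = CL/CD = 0.2358 / 0.01625 = 14.5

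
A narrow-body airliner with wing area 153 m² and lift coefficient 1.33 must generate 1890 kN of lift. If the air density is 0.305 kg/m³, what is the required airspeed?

L = ½ρv²S·CL ⇒ v = √(2L/(ρ·S·CL))
v = √(2 × 1.89×10^6 / (0.305 × 153 × 1.33)) = √60900 = 247 m/s

v = 247 m/s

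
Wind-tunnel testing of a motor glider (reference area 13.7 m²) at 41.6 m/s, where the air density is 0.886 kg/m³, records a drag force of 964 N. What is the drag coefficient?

From D = ½ρv²S·CD, rearranging gives CD = 2D/(ρv²S).
CD = 2 × 964 / (0.886 × 41.6² × 13.7) = 0.0918

CD = 0.0918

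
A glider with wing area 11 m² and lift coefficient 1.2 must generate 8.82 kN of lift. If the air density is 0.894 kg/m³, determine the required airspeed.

L = ½ρv²S·CL ⇒ v = √(2L/(ρ·S·CL))
v = √(2 × 8820 / (0.894 × 11 × 1.2)) = √1495 = 38.7 m/s

v = 38.7 m/s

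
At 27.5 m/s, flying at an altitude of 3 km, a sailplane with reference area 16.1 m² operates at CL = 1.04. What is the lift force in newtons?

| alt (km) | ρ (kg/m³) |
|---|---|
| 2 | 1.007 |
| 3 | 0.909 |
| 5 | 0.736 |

L = 5760 N

At 3 km, from the table: ρ = 0.909 kg/m³.
Dynamic pressure q = ½ρv² = ½ × 0.909 × 27.5² = 343.7 Pa.
L = q·S·CL = 343.7 × 16.1 × 1.04 = 5760 N ≈ 5.76 kN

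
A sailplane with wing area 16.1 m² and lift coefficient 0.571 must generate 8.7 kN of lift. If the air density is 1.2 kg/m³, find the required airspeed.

v = 39.7 m/s

L = ½ρv²S·CL ⇒ v = √(2L/(ρ·S·CL))
v = √(2 × 8700 / (1.2 × 16.1 × 0.571)) = √1577 = 39.7 m/s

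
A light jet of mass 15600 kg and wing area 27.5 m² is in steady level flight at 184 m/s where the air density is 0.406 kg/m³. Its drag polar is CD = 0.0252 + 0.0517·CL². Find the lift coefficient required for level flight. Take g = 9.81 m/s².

Level flight ⇒ L = W = m·g = 15600 × 9.81 = 1.5304×10^5 N.
q = ½ρv² = ½ × 0.406 × 184² = 6873 Pa.
CL = W/(q·S) = 1.5304×10^5 / (6873 × 27.5) = 0.8097.

CL = 0.81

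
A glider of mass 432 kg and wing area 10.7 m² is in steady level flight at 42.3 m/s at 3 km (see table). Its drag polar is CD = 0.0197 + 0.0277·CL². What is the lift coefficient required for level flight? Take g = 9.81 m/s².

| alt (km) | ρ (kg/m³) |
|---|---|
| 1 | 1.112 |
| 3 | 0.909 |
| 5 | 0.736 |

At 3 km, from the table: ρ = 0.909 kg/m³.
Weight W = mg = 432 × 9.81 = 4237.9 N; in level flight L = W.
q = ½ρv² = ½ × 0.909 × 42.3² = 813.2 Pa.
CL = W/(q·S) = 4237.9 / (813.2 × 10.7) = 0.487.

CL = 0.487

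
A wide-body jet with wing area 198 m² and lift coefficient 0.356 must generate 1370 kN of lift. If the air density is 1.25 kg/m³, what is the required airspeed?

v = 176 m/s

L = ½ρv²S·CL ⇒ v = √(2L/(ρ·S·CL))
v = √(2 × 1.37×10^6 / (1.25 × 198 × 0.356)) = √31100 = 176 m/s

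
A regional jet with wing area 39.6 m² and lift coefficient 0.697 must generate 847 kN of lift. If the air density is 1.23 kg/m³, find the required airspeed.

v = 223 m/s

L = ½ρv²S·CL ⇒ v = √(2L/(ρ·S·CL))
v = √(2 × 8.47×10^5 / (1.23 × 39.6 × 0.697)) = √49900 = 223 m/s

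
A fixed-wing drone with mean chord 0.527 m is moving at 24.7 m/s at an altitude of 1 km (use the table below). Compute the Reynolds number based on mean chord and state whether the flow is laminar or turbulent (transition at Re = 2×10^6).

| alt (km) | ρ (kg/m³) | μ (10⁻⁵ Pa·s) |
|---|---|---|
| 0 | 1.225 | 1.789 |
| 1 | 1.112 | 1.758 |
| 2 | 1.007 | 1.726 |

At 1 km, from the table: ρ = 1.112 kg/m³, μ = 1.758×10⁻⁵ Pa·s.
Re = ρ·v·c/μ = 1.112 × 24.7 × 0.527 / (1.758×10⁻⁵) = 8.23×10^5
Since 8.23×10^5 < 2×10^6, the flow is laminar.

Re = 8.23×10^5 (laminar)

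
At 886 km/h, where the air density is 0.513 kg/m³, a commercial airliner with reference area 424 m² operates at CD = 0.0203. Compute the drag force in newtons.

Convert speed: v = 886 km/h ÷ 3.6 = 246.1 m/s.
Dynamic pressure q = ½ρv² = ½ × 0.513 × 246.1² = 15540 Pa.
D = q·S·CD = 15540 × 424 × 0.0203 = 1.34×10^5 N ≈ 134 kN

D = 1.34×10^5 N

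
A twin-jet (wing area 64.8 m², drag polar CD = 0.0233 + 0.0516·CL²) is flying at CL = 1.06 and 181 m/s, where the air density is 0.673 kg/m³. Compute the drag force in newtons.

CD = 0.0233 + 0.0516 × 1.06² = 0.08128
D = ½ρv²S·CD = ½ × 0.673 × 181² × 64.8 × 0.08128 = 58100 N

D = 58100 N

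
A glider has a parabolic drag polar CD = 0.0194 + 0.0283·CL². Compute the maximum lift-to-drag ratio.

(L/D)max = 21.3

For CD = CD0 + K·CL², (L/D)max occurs at CL* = √(CD0/K) and equals 1/(2√(K·CD0)).
(L/D)max = 1/(2√(0.0283 × 0.0194)) = 1/(2 × 0.02343) = 21.3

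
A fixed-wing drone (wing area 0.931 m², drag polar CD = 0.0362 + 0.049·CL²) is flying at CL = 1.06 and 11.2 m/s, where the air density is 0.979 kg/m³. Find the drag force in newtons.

D = 5.22 N

CD = 0.0362 + 0.049 × 1.06² = 0.09126
D = ½ρv²S·CD = ½ × 0.979 × 11.2² × 0.931 × 0.09126 = 5.22 N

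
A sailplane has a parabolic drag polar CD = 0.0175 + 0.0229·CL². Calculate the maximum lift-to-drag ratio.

For CD = CD0 + K·CL², (L/D)max occurs at CL* = √(CD0/K) and equals 1/(2√(K·CD0)).
(L/D)max = 1/(2√(0.0229 × 0.0175)) = 1/(2 × 0.02002) = 25

(L/D)max = 25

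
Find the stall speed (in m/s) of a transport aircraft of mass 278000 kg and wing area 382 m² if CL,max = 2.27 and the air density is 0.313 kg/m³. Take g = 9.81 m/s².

Stall occurs when L = W at CL,max. W = mg = 278000 × 9.81 = 2.727×10^6 N.
From L = ½ρV²S·CL,max = W: V_stall = √(2W/(ρSCL,max)) = √(2·2.727×10^6/(0.313·382·2.27))
V_stall = √20100 = 142 m/s

V_stall = 142 m/s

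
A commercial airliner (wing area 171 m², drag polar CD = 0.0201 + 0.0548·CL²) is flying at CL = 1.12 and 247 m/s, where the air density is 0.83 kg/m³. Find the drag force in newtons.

CD = 0.0201 + 0.0548 × 1.12² = 0.08884
D = ½ρv²S·CD = ½ × 0.83 × 247² × 171 × 0.08884 = 3.85×10^5 N

D = 3.85×10^5 N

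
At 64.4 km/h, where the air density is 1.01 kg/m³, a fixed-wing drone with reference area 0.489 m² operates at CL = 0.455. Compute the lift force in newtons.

Convert speed: v = 64.4 km/h ÷ 3.6 = 17.89 m/s.
Dynamic pressure q = ½ρv² = ½ × 1.01 × 17.89² = 161.6 Pa.
L = q·S·CL = 161.6 × 0.489 × 0.455 = 36 N

L = 36 N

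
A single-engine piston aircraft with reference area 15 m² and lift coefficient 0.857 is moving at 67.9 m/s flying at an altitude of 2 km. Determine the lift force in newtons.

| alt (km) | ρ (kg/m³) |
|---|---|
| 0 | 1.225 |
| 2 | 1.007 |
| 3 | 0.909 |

At 2 km, from the table: ρ = 1.007 kg/m³.
L = ½ρv²S·CL = ½ × 1.007 × 67.9² × 15 × 0.857 = 29800 N ≈ 29.8 kN

L = 29800 N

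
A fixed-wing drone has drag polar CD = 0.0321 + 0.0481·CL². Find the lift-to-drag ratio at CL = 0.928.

CD = 0.0321 + 0.0481 × 0.928² = 0.07352
L/D = CL/CD = 0.928 / 0.07352 = 12.6

L/D = 12.6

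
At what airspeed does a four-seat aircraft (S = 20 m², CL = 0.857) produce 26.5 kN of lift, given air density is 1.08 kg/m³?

L = ½ρv²S·CL ⇒ v = √(2L/(ρ·S·CL))
v = √(2 × 26500 / (1.08 × 20 × 0.857)) = √2863 = 53.5 m/s

v = 53.5 m/s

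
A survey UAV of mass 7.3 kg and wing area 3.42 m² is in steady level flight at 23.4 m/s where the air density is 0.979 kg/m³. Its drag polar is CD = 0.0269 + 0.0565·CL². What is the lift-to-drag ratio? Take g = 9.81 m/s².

Level flight ⇒ L = W = m·g = 7.3 × 9.81 = 71.613 N.
q = ½ρv² = ½ × 0.979 × 23.4² = 268 Pa.
Required CL = L/(qS) = 71.613/(268·3.42) = 0.07812.
CD = 0.0269 + 0.0565 × 0.07812² = 0.02724.
L/D = CL/CD = 0.07812 / 0.02724 = 2.87

L/D = 2.87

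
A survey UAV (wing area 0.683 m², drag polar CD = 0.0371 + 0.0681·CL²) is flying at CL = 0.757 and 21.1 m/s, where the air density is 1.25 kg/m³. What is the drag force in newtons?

D = 14.5 N

CD = 0.0371 + 0.0681 × 0.757² = 0.07612
D = ½ρv²S·CD = ½ × 1.25 × 21.1² × 0.683 × 0.07612 = 14.5 N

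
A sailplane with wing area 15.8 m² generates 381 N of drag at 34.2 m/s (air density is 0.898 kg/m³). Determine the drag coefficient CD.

CD = 0.0459

From D = ½ρv²S·CD, rearranging gives CD = 2D/(ρv²S).
CD = 2 × 381 / (0.898 × 34.2² × 15.8) = 0.0459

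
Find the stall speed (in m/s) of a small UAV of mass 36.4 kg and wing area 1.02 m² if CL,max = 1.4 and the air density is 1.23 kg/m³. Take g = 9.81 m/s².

Weight W = mg = 36.4 × 9.81 = 357.1 N.
V_stall = √(2W/(ρ·S·CL,max)) = √(2 × 357.1 / (1.23 × 1.02 × 1.4))
V_stall = √406.6 = 20.2 m/s

V_stall = 20.2 m/s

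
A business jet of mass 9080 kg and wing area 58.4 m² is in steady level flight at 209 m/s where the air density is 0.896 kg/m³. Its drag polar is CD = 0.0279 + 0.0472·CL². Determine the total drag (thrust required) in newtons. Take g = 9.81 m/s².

In steady level flight, lift balances weight: W = mg = 9080 × 9.81 = 89075 N.
Dynamic pressure q = 0.5 × 0.896 × 209² = 19570 Pa.
CL = 2W/(ρv²S) = 2×89075/(0.896×209²×58.4) = 0.07794.
CD = 0.0279 + 0.0472 × 0.07794² = 0.02819.
D = q·S·CD = 19570 × 58.4 × 0.02819 = 32210 N

D = 32200 N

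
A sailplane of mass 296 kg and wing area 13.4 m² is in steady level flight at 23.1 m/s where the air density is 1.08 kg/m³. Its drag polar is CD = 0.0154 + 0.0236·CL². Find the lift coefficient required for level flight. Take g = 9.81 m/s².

CL = 0.752

Level flight ⇒ L = W = m·g = 296 × 9.81 = 2903.8 N.
q = ½ρv² = ½ × 1.08 × 23.1² = 288.1 Pa.
CL = W/(q·S) = 2903.8 / (288.1 × 13.4) = 0.752.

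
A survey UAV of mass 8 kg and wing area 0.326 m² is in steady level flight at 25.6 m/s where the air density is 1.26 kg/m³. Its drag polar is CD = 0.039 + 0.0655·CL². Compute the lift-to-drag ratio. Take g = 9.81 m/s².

L/D = 9.52

Level flight ⇒ L = W = m·g = 8 × 9.81 = 78.48 N.
Dynamic pressure q = 0.5 × 1.26 × 25.6² = 412.9 Pa.
Required CL = L/(qS) = 78.48/(412.9·0.326) = 0.5831.
CD = 0.039 + 0.0655 × 0.5831² = 0.06127.
L/D = CL/CD = 0.5831 / 0.06127 = 9.52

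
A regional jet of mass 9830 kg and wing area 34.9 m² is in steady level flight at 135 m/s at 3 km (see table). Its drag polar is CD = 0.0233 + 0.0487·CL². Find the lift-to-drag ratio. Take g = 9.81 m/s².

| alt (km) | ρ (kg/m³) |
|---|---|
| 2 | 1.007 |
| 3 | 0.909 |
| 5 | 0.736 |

L/D = 11.6

At 3 km, from the table: ρ = 0.909 kg/m³.
Weight W = mg = 9830 × 9.81 = 96432 N; in level flight L = W.
Dynamic pressure q = 0.5 × 0.909 × 135² = 8283 Pa.
Required CL = L/(qS) = 96432/(8283·34.9) = 0.3336.
CD = 0.0233 + 0.0487 × 0.3336² = 0.02872.
L/D = CL/CD = 0.3336 / 0.02872 = 11.6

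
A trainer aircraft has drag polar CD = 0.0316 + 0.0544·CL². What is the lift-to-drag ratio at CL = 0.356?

L/D = 9.25

CD = 0.0316 + 0.0544 × 0.356² = 0.03849
L/D = CL/CD = 0.356 / 0.03849 = 9.25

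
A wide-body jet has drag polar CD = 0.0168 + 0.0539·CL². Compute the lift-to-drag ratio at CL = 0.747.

L/D = 15.9

CD = 0.0168 + 0.0539 × 0.747² = 0.04688
L/D = CL/CD = 0.747 / 0.04688 = 15.9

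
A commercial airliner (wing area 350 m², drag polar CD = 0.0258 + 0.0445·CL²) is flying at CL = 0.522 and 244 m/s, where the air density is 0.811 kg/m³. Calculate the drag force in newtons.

D = 3.2×10^5 N

CD = 0.0258 + 0.0445 × 0.522² = 0.03793
D = ½ρv²S·CD = ½ × 0.811 × 244² × 350 × 0.03793 = 3.2×10^5 N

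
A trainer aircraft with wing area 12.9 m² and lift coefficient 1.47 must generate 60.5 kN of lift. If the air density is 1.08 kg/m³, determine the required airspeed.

v = 76.9 m/s

L = ½ρv²S·CL ⇒ v = √(2L/(ρ·S·CL))
v = √(2 × 60500 / (1.08 × 12.9 × 1.47)) = √5908 = 76.9 m/s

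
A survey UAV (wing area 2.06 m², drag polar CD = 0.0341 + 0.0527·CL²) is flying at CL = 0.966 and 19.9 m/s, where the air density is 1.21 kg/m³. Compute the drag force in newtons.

D = 41.1 N

CD = 0.0341 + 0.0527 × 0.966² = 0.08328
D = ½ρv²S·CD = ½ × 1.21 × 19.9² × 2.06 × 0.08328 = 41.1 N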